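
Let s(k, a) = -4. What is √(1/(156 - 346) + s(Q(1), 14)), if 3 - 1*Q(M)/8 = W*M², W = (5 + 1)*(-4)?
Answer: I*√144590/190 ≈ 2.0013*I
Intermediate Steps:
W = -24 (W = 6*(-4) = -24)
Q(M) = 24 + 192*M² (Q(M) = 24 - (-192)*M² = 24 + 192*M²)
√(1/(156 - 346) + s(Q(1), 14)) = √(1/(156 - 346) - 4) = √(1/(-190) - 4) = √(-1/190 - 4) = √(-761/190) = I*√144590/190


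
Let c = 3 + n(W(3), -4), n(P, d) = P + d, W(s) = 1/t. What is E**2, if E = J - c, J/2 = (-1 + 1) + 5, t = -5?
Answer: 3136/25 ≈ 125.44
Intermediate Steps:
W(s) = -1/5 (W(s) = 1/(-5) = -1/5)
J = 10 (J = 2*((-1 + 1) + 5) = 2*(0 + 5) = 2*5 = 10)
c = -6/5 (c = 3 + (-1/5 - 4) = 3 - 21/5 = -6/5 ≈ -1.2000)
E = 56/5 (E = 10 - 1*(-6/5) = 10 + 6/5 = 56/5 ≈ 11.200)
E**2 = (56/5)**2 = 3136/25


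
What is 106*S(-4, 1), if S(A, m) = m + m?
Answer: 212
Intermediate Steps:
S(A, m) = 2*m
106*S(-4, 1) = 106*(2*1) = 106*2 = 212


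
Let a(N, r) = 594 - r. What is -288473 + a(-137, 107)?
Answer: -287986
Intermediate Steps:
-288473 + a(-137, 107) = -288473 + (594 - 1*107) = -288473 + (594 - 107) = -288473 + 487 = -287986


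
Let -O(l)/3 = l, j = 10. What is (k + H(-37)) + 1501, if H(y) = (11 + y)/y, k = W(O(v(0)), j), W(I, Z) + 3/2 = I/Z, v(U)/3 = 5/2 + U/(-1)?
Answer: 221697/148 ≈ 1498.0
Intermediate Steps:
v(U) = 15/2 - 3*U (v(U) = 3*(5/2 + U/(-1)) = 3*(5*(½) + U*(-1)) = 3*(5/2 - U) = 15/2 - 3*U)
O(l) = -3*l
W(I, Z) = -3/2 + I/Z
k = -15/4 (k = -3/2 - 3*(15/2 - 3*0)/10 = -3/2 - 3*(15/2 + 0)*(⅒) = -3/2 - 3*15/2*(⅒) = -3/2 - 45/2*⅒ = -3/2 - 9/4 = -15/4 ≈ -3.7500)
H(y) = (11 + y)/y
(k + H(-37)) + 1501 = (-15/4 + (11 - 37)/(-37)) + 1501 = (-15/4 - 1/37*(-26)) + 1501 = (-15/4 + 26/37) + 1501 = -451/148 + 1501 = 221697/148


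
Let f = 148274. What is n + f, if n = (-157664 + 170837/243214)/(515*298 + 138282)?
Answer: 10521213490257013/70958170928 ≈ 1.4827e+5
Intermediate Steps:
n = -38345921259/70958170928 (n = (-157664 + 170837*(1/243214))/(153470 + 138282) = (-157664 + 170837/243214)/291752 = -38345921259/243214*1/291752 = -38345921259/70958170928 ≈ -0.54040)
n + f = -38345921259/70958170928 + 148274 = 10521213490257013/70958170928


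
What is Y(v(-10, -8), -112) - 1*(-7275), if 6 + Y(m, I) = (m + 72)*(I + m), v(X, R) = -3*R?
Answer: -1179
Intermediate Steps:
Y(m, I) = -6 + (72 + m)*(I + m) (Y(m, I) = -6 + (m + 72)*(I + m) = -6 + (72 + m)*(I + m))
Y(v(-10, -8), -112) - 1*(-7275) = (-6 + (-3*(-8))**2 + 72*(-112) + 72*(-3*(-8)) - (-336)*(-8)) - 1*(-7275) = (-6 + 24**2 - 8064 + 72*24 - 112*24) + 7275 = (-6 + 576 - 8064 + 1728 - 2688) + 7275 = -8454 + 7275 = -1179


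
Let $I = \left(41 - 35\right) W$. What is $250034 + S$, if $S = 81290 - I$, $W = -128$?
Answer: $332092$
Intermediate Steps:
$I = -768$ ($I = \left(41 - 35\right) \left(-128\right) = 6 \left(-128\right) = -768$)
$S = 82058$ ($S = 81290 - -768 = 81290 + 768 = 82058$)
$250034 + S = 250034 + 82058 = 332092$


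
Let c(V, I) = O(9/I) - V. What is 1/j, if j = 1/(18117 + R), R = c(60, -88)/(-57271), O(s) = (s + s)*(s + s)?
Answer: 2008752492831/110876656 ≈ 18117.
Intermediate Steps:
O(s) = 4*s² (O(s) = (2*s)*(2*s) = 4*s²)
c(V, I) = -V + 324/I² (c(V, I) = 4*(9/I)² - V = 4*(81/I²) - V = 324/I² - V = -V + 324/I²)
R = 116079/110876656 (R = (-1*60 + 324/(-88)²)/(-57271) = (-60 + 324*(1/7744))*(-1/57271) = (-60 + 81/1936)*(-1/57271) = -116079/1936*(-1/57271) = 116079/110876656 ≈ 0.0010469)
j = 110876656/2008752492831 (j = 1/(18117 + 116079/110876656) = 1/(2008752492831/110876656) = 110876656/2008752492831 ≈ 5.5197e-5)
1/j = 1/(110876656/2008752492831) = 2008752492831/110876656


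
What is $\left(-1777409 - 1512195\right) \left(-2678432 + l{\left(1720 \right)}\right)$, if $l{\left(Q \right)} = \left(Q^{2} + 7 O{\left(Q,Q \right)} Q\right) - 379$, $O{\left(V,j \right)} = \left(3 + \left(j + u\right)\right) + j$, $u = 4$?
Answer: $-137444487548276$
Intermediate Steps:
$O{\left(V,j \right)} = 7 + 2 j$ ($O{\left(V,j \right)} = \left(3 + \left(j + 4\right)\right) + j = \left(3 + \left(4 + j\right)\right) + j = \left(7 + j\right) + j = 7 + 2 j$)
$l{\left(Q \right)} = -379 + Q^{2} + Q \left(49 + 14 Q\right)$ ($l{\left(Q \right)} = \left(Q^{2} + 7 \left(7 + 2 Q\right) Q\right) - 379 = \left(Q^{2} + \left(49 + 14 Q\right) Q\right) - 379 = \left(Q^{2} + Q \left(49 + 14 Q\right)\right) - 379 = -379 + Q^{2} + Q \left(49 + 14 Q\right)$)
$\left(-1777409 - 1512195\right) \left(-2678432 + l{\left(1720 \right)}\right) = \left(-1777409 - 1512195\right) \left(-2678432 + \left(-379 + 15 \cdot 1720^{2} + 49 \cdot 1720\right)\right) = - 3289604 \left(-2678432 + \left(-379 + 15 \cdot 2958400 + 84280\right)\right) = - 3289604 \left(-2678432 + \left(-379 + 44376000 + 84280\right)\right) = - 3289604 \left(-2678432 + 44459901\right) = \left(-3289604\right) 41781469 = -137444487548276$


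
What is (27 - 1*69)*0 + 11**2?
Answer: 121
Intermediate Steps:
(27 - 1*69)*0 + 11**2 = (27 - 69)*0 + 121 = -42*0 + 121 = 0 + 121 = 121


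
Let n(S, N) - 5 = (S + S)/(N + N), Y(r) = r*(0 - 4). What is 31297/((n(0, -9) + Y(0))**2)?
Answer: 31297/25 ≈ 1251.9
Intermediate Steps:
Y(r) = -4*r (Y(r) = r*(-4) = -4*r)
n(S, N) = 5 + S/N (n(S, N) = 5 + (S + S)/(N + N) = 5 + (2*S)/((2*N)) = 5 + (2*S)*(1/(2*N)) = 5 + S/N)
31297/((n(0, -9) + Y(0))**2) = 31297/(((5 + 0/(-9)) - 4*0)**2) = 31297/(((5 + 0*(-1/9)) + 0)**2) = 31297/(((5 + 0) + 0)**2) = 31297/((5 + 0)**2) = 31297/(5**2) = 31297/25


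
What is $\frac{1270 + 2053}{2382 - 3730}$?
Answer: $- \frac{3323}{1348} \approx -2.4651$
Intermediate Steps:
$\frac{1270 + 2053}{2382 - 3730} = \frac{3323}{-1348} = 3323 \left(- \frac{1}{1348}\right) = - \frac{3323}{1348}$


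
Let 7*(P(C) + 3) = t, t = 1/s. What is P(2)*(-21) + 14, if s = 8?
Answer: 613/8 ≈ 76.625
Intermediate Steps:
t = 1/8 ≈ 0.12500
P(C) = -167/56 (P(C) = -3 + (1/7)*(1/8) = -3 + 1/56 = -167/56)
P(2)*(-21) + 14 = -167/56*(-21) + 14 = 501/8 + 14 = 613/8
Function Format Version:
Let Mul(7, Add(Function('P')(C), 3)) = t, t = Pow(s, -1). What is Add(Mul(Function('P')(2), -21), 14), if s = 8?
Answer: Rational(613, 8) ≈ 76.625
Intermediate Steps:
t = Rational(1, 8) (t = Pow(8, -1) = Rational(1, 8) ≈ 0.12500)
Function('P')(C) = Rational(-167, 56) (Function('P')(C) = Add(-3, Mul(Rational(1, 7), Rational(1, 8))) = Add(-3, Rational(1, 56)) = Rational(-167, 56))
Add(Mul(Function('P')(2), -21), 14) = Add(Mul(Rational(-167, 56), -21), 14) = Add(Rational(501, 8), 14) = Rational(613, 8)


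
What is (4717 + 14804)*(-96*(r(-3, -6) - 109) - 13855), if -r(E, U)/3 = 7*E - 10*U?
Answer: 153064161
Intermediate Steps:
r(E, U) = -21*E + 30*U (r(E, U) = -3*(7*E - 10*U) = -3*(-10*U + 7*E) = -21*E + 30*U)
(4717 + 14804)*(-96*(r(-3, -6) - 109) - 13855) = (4717 + 14804)*(-96*((-21*(-3) + 30*(-6)) - 109) - 13855) = 19521*(-96*((63 - 180) - 109) - 13855) = 19521*(-96*(-117 - 109) - 13855) = 19521*(-96*(-226) - 13855) = 19521*(21696 - 13855) = 19521*7841 = 153064161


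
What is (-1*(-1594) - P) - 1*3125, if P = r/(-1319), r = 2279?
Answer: -2017110/1319 ≈ -1529.3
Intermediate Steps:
P = -2279/1319 (P = 2279/(-1319) = 2279*(-1/1319) = -2279/1319 ≈ -1.7278)
(-1*(-1594) - P) - 1*3125 = (-1*(-1594) - 1*(-2279/1319)) - 1*3125 = (1594 + 2279/1319) - 3125 = 2104765/1319 - 3125 = -2017110/1319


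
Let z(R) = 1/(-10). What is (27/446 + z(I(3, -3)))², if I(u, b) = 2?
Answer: 1936/1243225 ≈ 0.0015572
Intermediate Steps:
z(R) = -⅒
(27/446 + z(I(3, -3)))² = (27/446 - ⅒)² = (-44/1115)² = 1936/1243225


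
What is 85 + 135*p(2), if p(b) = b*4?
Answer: 1165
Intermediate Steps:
p(b) = 4*b
85 + 135*p(2) = 85 + 135*(4*2) = 85 + 135*8 = 85 + 1080 = 1165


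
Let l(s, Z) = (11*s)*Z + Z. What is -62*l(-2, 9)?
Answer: 11718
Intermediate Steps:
l(s, Z) = Z + 11*Z*s (l(s, Z) = 11*Z*s + Z = Z + 11*Z*s)
-62*l(-2, 9) = -558*(1 + 11*(-2)) = -558*(1 - 22) = -558*(-21) = -62*(-189) = 11718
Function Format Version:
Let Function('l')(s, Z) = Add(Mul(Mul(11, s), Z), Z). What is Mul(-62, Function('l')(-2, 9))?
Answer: 11718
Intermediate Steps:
Function('l')(s, Z) = Add(Z, Mul(11, Z, s)) (Function('l')(s, Z) = Add(Mul(11, Z, s), Z) = Add(Z, Mul(11, Z, s)))
Mul(-62, Function('l')(-2, 9)) = Mul(-62, Mul(9, Add(1, Mul(11, -2)))) = Mul(-62, Mul(9, Add(1, -22))) = Mul(-62, Mul(9, -21)) = Mul(-62, -189) = 11718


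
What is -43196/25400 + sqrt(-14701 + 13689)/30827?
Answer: -10799/6350 + 2*I*sqrt(253)/30827 ≈ -1.7006 + 0.001032*I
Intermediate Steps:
-43196/25400 + sqrt(-14701 + 13689)/30827 = -43196*1/25400 + sqrt(-1012)*(1/30827) = -10799/6350 + (2*I*sqrt(253))*(1/30827) = -10799/6350 + 2*I*sqrt(253)/30827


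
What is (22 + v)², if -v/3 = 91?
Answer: 63001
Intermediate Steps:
v = -273 (v = -3*91 = -273)
(22 + v)² = (22 - 273)² = (-251)² = 63001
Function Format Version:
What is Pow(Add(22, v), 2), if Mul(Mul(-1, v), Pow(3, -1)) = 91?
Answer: 63001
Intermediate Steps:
v = -273 (v = Mul(-3, 91) = -273)
Pow(Add(22, v), 2) = Pow(Add(22, -273), 2) = Pow(-251, 2) = 63001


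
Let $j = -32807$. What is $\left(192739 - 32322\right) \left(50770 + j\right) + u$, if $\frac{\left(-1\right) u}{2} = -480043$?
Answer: $2882530657$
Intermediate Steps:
$u = 960086$ ($u = \left(-2\right) \left(-480043\right) = 960086$)
$\left(192739 - 32322\right) \left(50770 + j\right) + u = \left(192739 - 32322\right) \left(50770 - 32807\right) + 960086 = 160417 \cdot 17963 + 960086 = 2881570571 + 960086 = 2882530657$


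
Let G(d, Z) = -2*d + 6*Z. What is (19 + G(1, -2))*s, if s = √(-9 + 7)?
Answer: 5*I*√2 ≈ 7.0711*I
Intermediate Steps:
s = I*√2 (s = √(-2) = I*√2 ≈ 1.4142*I)
(19 + G(1, -2))*s = (19 + (-2*1 + 6*(-2)))*(I*√2) = (19 + (-2 - 12))*(I*√2) = (19 - 14)*(I*√2) = 5*(I*√2) = 5*I*√2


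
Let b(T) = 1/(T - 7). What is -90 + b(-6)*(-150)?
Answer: -1020/13 ≈ -78.462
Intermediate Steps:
b(T) = 1/(-7 + T)
-90 + b(-6)*(-150) = -90 - 150/(-7 - 6) = -90 - 150/(-13) = -90 - 1/13*(-150) = -90 + 150/13 = -1020/13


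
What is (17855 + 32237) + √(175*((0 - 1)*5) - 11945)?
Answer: 50092 + 2*I*√3205 ≈ 50092.0 + 113.23*I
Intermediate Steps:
(17855 + 32237) + √(175*((0 - 1)*5) - 11945) = 50092 + √(175*(-1*5) - 11945) = 50092 + √(175*(-5) - 11945) = 50092 + √(-875 - 11945) = 50092 + √(-12820) = 50092 + 2*I*√3205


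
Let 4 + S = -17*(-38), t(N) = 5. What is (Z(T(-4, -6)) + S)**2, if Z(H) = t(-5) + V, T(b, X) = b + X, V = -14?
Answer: 400689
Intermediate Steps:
T(b, X) = X + b
Z(H) = -9 (Z(H) = 5 - 14 = -9)
S = 642 (S = -4 - 17*(-38) = -4 + 646 = 642)
(Z(T(-4, -6)) + S)**2 = (-9 + 642)**2 = 633**2 = 400689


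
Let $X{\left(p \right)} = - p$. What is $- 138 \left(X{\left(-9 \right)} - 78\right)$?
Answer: $9522$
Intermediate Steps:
$- 138 \left(X{\left(-9 \right)} - 78\right) = - 138 \left(\left(-1\right) \left(-9\right) - 78\right) = - 138 \left(9 - 78\right) = \left(-138\right) \left(-69\right) = 9522$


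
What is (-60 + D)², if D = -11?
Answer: 5041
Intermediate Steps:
(-60 + D)² = (-60 - 11)² = (-71)² = 5041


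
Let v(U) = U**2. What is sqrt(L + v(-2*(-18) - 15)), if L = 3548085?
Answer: sqrt(3548526) ≈ 1883.8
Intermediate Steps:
sqrt(L + v(-2*(-18) - 15)) = sqrt(3548085 + (-2*(-18) - 15)**2) = sqrt(3548085 + (36 - 15)**2) = sqrt(3548085 + 21**2) = sqrt(3548085 + 441) = sqrt(3548526)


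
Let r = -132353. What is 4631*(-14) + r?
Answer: -197187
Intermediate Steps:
4631*(-14) + r = 4631*(-14) - 132353 = -64834 - 132353 = -197187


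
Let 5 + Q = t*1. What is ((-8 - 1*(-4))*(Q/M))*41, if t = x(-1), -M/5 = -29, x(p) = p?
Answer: 984/145 ≈ 6.7862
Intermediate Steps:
M = 145 (M = -5*(-29) = 145)
t = -1
Q = -6 (Q = -5 - 1*1 = -5 - 1 = -6)
((-8 - 1*(-4))*(Q/M))*41 = ((-8 - 1*(-4))*(-6/145))*41 = ((-8 + 4)*(-6*1/145))*41 = -4*(-6/145)*41 = (24/145)*41 = 984/145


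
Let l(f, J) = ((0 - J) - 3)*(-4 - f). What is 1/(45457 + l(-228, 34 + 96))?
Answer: 1/15665 ≈ 6.3837e-5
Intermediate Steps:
l(f, J) = (-4 - f)*(-3 - J) (l(f, J) = (-J - 3)*(-4 - f) = (-3 - J)*(-4 - f) = (-4 - f)*(-3 - J))
1/(45457 + l(-228, 34 + 96)) = 1/(45457 + (12 + 3*(-228) + 4*(34 + 96) + (34 + 96)*(-228))) = 1/(45457 + (12 - 684 + 4*130 + 130*(-228))) = 1/(45457 + (12 - 684 + 520 - 29640)) = 1/(45457 - 29792) = 1/15665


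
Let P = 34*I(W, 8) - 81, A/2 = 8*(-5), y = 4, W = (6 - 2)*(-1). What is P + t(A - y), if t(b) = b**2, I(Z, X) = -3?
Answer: 6873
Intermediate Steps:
W = -4 (W = 4*(-1) = -4)
A = -80 (A = 2*(8*(-5)) = 2*(-40) = -80)
P = -183 (P = 34*(-3) - 81 = -102 - 81 = -183)
P + t(A - y) = -183 + (-80 - 1*4)**2 = -183 + (-80 - 4)**2 = -183 + (-84)**2 = -183 + 7056 = 6873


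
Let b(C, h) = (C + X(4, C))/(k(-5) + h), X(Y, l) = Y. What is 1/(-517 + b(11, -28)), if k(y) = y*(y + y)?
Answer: -22/11359 ≈ -0.0019368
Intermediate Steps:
k(y) = 2*y**2 (k(y) = y*(2*y) = 2*y**2)
b(C, h) = (4 + C)/(50 + h) (b(C, h) = (C + 4)/(2*(-5)**2 + h) = (4 + C)/(2*25 + h) = (4 + C)/(50 + h))
1/(-517 + b(11, -28)) = 1/(-517 + (4 + 11)/(50 - 28)) = 1/(-517 + 15/22) = 1/(-11359/22) = -22/11359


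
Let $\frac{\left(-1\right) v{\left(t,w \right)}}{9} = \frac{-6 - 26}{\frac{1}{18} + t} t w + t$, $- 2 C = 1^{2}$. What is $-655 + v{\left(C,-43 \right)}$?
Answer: $- \frac{29165}{2} \approx -14583.0$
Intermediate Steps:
$C = - \frac{1}{2}$ ($C = - \frac{1^{2}}{2} = \left(- \frac{1}{2}\right) 1 = - \frac{1}{2} \approx -0.5$)
$v{\left(t,w \right)} = - 9 t + \frac{288 t w}{\frac{1}{18} + t}$ ($v{\left(t,w \right)} = - 9 \left(\frac{-6 - 26}{\frac{1}{18} + t} t w + t\right) = - 9 \left(- \frac{32}{\frac{1}{18} + t} t w + t\right) = - 9 \left(- \frac{32 t}{\frac{1}{18} + t} w + t\right) = - 9 \left(- \frac{32 t w}{\frac{1}{18} + t} + t\right) = - 9 \left(t - \frac{32 t w}{\frac{1}{18} + t}\right) = - 9 t + \frac{288 t w}{\frac{1}{18} + t}$)
$-655 + v{\left(C,-43 \right)} = -655 + 9 \left(- \frac{1}{2}\right) \frac{1}{1 + 18 \left(- \frac{1}{2}\right)} \left(-1 - -9 + 576 \left(-43\right)\right) = -655 + 9 \left(- \frac{1}{2}\right) \frac{1}{1 - 9} \left(-1 + 9 - 24768\right) = -655 + 9 \left(- \frac{1}{2}\right) \frac{1}{-8} \left(-24760\right) = -655 + 9 \left(- \frac{1}{2}\right) \left(- \frac{1}{8}\right) \left(-24760\right) = -655 - \frac{27855}{2} = - \frac{29165}{2}$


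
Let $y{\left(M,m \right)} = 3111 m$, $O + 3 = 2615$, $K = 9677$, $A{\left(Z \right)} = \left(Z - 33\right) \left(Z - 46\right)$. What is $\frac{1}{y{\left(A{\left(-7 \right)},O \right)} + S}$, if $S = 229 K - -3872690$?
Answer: $\frac{1}{14214655} \approx 7.035 \cdot 10^{-8}$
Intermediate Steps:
$A{\left(Z \right)} = \left(-46 + Z\right) \left(-33 + Z\right)$ ($A{\left(Z \right)} = \left(-33 + Z\right) \left(-46 + Z\right) = \left(-46 + Z\right) \left(-33 + Z\right)$)
$O = 2612$ ($O = -3 + 2615 = 2612$)
$S = 6088723$ ($S = 229 \cdot 9677 - -3872690 = 2216033 + 3872690 = 6088723$)
$\frac{1}{y{\left(A{\left(-7 \right)},O \right)} + S} = \frac{1}{3111 \cdot 2612 + 6088723} = \frac{1}{8125932 + 6088723} = \frac{1}{14214655}$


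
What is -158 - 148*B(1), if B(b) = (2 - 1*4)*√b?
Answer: 138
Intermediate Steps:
B(b) = -2*√b (B(b) = (2 - 4)*√b = -2*√b)
-158 - 148*B(1) = -158 - (-296)*√1 = -158 - (-296) = -158 - 148*(-2) = -158 + 296 = 138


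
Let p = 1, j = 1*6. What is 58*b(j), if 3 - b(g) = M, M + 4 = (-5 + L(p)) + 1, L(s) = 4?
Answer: 406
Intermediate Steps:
j = 6
M = -4 (M = -4 + ((-5 + 4) + 1) = -4 + (-1 + 1) = -4 + 0 = -4)
b(g) = 7 (b(g) = 3 - 1*(-4) = 3 + 4 = 7)
58*b(j) = 58*7 = 406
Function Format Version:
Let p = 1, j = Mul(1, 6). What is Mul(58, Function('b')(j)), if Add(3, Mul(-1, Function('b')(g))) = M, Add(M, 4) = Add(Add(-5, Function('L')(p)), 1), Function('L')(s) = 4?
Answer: 406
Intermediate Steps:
j = 6
M = -4 (M = Add(-4, Add(Add(-5, 4), 1)) = Add(-4, Add(-1, 1)) = Add(-4, 0) = -4)
Function('b')(g) = 7 (Function('b')(g) = Add(3, Mul(-1, -4)) = Add(3, 4) = 7)
Mul(58, Function('b')(j)) = Mul(58, 7) = 406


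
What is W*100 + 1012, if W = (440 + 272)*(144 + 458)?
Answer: 42863412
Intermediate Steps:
W = 428624 (W = 712*602 = 428624)
W*100 + 1012 = 428624*100 + 1012 = 42862400 + 1012 = 42863412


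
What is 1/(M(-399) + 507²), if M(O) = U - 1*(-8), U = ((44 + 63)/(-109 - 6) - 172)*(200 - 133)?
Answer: 115/28229126 ≈ 4.0738e-6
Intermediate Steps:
U = -1332429/115 (U = (107/(-115) - 172)*67 = (107*(-1/115) - 172)*67 = (-107/115 - 172)*67 = -19887/115*67 = -1332429/115 ≈ -11586.)
M(O) = -1331509/115 (M(O) = -1332429/115 - 1*(-8) = -1332429/115 + 8 = -1331509/115)
1/(M(-399) + 507²) = 1/(-1331509/115 + 507²) = 1/(-1331509/115 + 257049) = 1/(28229126/115) = 115/28229126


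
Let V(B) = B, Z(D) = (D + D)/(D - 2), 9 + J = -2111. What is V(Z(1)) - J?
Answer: 2118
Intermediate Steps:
J = -2120 (J = -9 - 2111 = -2120)
Z(D) = 2*D/(-2 + D) (Z(D) = (2*D)/(-2 + D) = 2*D/(-2 + D))
V(Z(1)) - J = 2*1/(-2 + 1) - 1*(-2120) = 2*1/(-1) + 2120 = 2*1*(-1) + 2120 = -2 + 2120 = 2118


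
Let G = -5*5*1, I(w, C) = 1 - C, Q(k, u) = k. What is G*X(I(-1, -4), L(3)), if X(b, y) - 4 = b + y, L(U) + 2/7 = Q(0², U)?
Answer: -1525/7 ≈ -217.86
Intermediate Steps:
L(U) = -2/7 (L(U) = -2/7 + 0² = -2/7 + 0 = -2/7)
X(b, y) = 4 + b + y (X(b, y) = 4 + (b + y) = 4 + b + y)
G = -25 (G = -25*1 = -25)
G*X(I(-1, -4), L(3)) = -25*(4 + (1 - 1*(-4)) - 2/7) = -25*(4 + (1 + 4) - 2/7) = -25*(4 + 5 - 2/7) = -25*61/7 = -1525/7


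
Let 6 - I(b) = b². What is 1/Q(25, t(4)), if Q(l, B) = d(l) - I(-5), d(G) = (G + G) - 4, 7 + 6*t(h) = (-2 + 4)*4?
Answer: 1/65 ≈ 0.015385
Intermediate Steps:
I(b) = 6 - b²
t(h) = ⅙ (t(h) = -7/6 + ((-2 + 4)*4)/6 = -7/6 + (2*4)/6 = -7/6 + (⅙)*8 = -7/6 + 4/3 = ⅙)
d(G) = -4 + 2*G (d(G) = 2*G - 4 = -4 + 2*G)
Q(l, B) = 15 + 2*l (Q(l, B) = (-4 + 2*l) - (6 - 1*(-5)²) = (-4 + 2*l) - (6 - 1*25) = (-4 + 2*l) - (6 - 25) = (-4 + 2*l) - 1*(-19) = (-4 + 2*l) + 19 = 15 + 2*l)
1/Q(25, t(4)) = 1/(15 + 2*25) = 1/(15 + 50) = 1/65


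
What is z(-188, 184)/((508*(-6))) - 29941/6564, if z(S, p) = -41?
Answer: -2527529/555752 ≈ -4.5479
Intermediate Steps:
z(-188, 184)/((508*(-6))) - 29941/6564 = -41/(508*(-6)) - 29941/6564 = -41/(-3048) - 29941*1/6564 = -41*(-1/3048) - 29941/6564 = 41/3048 - 29941/6564 = -2527529/555752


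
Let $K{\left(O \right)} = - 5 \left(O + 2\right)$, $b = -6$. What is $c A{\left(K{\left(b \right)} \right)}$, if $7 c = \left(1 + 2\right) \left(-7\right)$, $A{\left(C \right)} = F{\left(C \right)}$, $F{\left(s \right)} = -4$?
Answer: $12$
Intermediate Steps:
$K{\left(O \right)} = -10 - 5 O$ ($K{\left(O \right)} = - 5 \left(2 + O\right) = -10 - 5 O$)
$A{\left(C \right)} = -4$
$c = -3$ ($c = \frac{\left(1 + 2\right) \left(-7\right)}{7} = \frac{3 \left(-7\right)}{7} = \frac{1}{7} \left(-21\right) = -3$)
$c A{\left(K{\left(b \right)} \right)} = \left(-3\right) \left(-4\right) = 12$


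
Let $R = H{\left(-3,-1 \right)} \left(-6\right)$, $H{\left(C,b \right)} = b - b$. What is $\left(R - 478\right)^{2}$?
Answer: $228484$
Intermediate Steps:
$H{\left(C,b \right)} = 0$
$R = 0$ ($R = 0 \left(-6\right) = 0$)
$\left(R - 478\right)^{2} = \left(0 - 478\right)^{2} = \left(-478\right)^{2} = 228484$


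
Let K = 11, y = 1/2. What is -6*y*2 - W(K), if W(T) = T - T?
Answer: -6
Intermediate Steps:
y = 1/2 ≈ 0.50000
W(T) = 0
-6*y*2 - W(K) = -6*1/2*2 - 1*0 = -3*2 + 0 = -6 + 0 = -6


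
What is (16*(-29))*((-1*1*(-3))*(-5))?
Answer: 6960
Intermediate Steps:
(16*(-29))*((-1*1*(-3))*(-5)) = -464*(-1*(-3))*(-5) = -1392*(-5) = -464*(-15) = 6960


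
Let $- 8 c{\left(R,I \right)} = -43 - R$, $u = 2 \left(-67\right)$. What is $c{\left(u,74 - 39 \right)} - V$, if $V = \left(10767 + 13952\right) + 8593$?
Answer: $- \frac{266587}{8} \approx -33323.0$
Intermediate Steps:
$u = -134$
$c{\left(R,I \right)} = \frac{43}{8} + \frac{R}{8}$ ($c{\left(R,I \right)} = - \frac{-43 - R}{8} = \frac{43}{8} + \frac{R}{8}$)
$V = 33312$ ($V = 24719 + 8593 = 33312$)
$c{\left(u,74 - 39 \right)} - V = \left(\frac{43}{8} + \frac{1}{8} \left(-134\right)\right) - 33312 = \left(\frac{43}{8} - \frac{67}{4}\right) - 33312 = - \frac{91}{8} - 33312 = - \frac{266587}{8}$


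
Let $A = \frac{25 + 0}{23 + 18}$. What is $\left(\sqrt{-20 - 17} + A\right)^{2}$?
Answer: $- \frac{61572}{1681} + \frac{50 i \sqrt{37}}{41} \approx -36.628 + 7.418 i$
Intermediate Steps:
$A = \frac{25}{41} \approx 0.60976$
$\left(\sqrt{-20 - 17} + A\right)^{2} = \left(\sqrt{-20 - 17} + \frac{25}{41}\right)^{2} = \left(\sqrt{-37} + \frac{25}{41}\right)^{2} = \left(i \sqrt{37} + \frac{25}{41}\right)^{2} = \left(\frac{25}{41} + i \sqrt{37}\right)^{2}$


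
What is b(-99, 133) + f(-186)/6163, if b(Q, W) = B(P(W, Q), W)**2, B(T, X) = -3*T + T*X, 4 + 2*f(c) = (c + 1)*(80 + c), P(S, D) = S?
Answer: 1842392498103/6163 ≈ 2.9894e+8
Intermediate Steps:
f(c) = -2 + (1 + c)*(80 + c)/2 (f(c) = -2 + ((c + 1)*(80 + c))/2 = -2 + ((1 + c)*(80 + c))/2 = -2 + (1 + c)*(80 + c)/2)
b(Q, W) = W**2*(-3 + W)**2 (b(Q, W) = (W*(-3 + W))**2 = W**2*(-3 + W)**2)
b(-99, 133) + f(-186)/6163 = 133**2*(-3 + 133)**2 + (38 + (1/2)*(-186)**2 + (81/2)*(-186))/6163 = 17689*130**2 + (38 + (1/2)*34596 - 7533)*(1/6163) = 17689*16900 + (38 + 17298 - 7533)*(1/6163) = 298944100 + 9803*(1/6163) = 298944100 + 9803/6163 = 1842392498103/6163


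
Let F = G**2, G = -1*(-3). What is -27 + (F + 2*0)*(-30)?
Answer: -297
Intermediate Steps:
G = 3
F = 9 (F = 3**2 = 9)
-27 + (F + 2*0)*(-30) = -27 + (9 + 2*0)*(-30) = -27 + (9 + 0)*(-30) = -27 + 9*(-30) = -27 - 270 = -297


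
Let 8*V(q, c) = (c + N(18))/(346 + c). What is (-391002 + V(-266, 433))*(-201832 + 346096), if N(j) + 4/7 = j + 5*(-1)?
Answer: -307590109588290/5453 ≈ -5.6407e+10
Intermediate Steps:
N(j) = -39/7 + j (N(j) = -4/7 + (j + 5*(-1)) = -4/7 + (j - 5) = -4/7 + (-5 + j) = -39/7 + j)
V(q, c) = (87/7 + c)/(8*(346 + c)) (V(q, c) = ((c + (-39/7 + 18))/(346 + c))/8 = ((c + 87/7)/(346 + c))/8 = ((87/7 + c)/(346 + c))/8 = (87/7 + c)/(8*(346 + c)))
(-391002 + V(-266, 433))*(-201832 + 346096) = (-391002 + (87 + 7*433)/(56*(346 + 433)))*(-201832 + 346096) = (-391002 + (1/56)*(87 + 3031)/779)*144264 = (-391002 + (1/56)*(1/779)*3118)*144264 = (-391002 + 1559/21812)*144264 = -8528534065/21812*144264 = -307590109588290/5453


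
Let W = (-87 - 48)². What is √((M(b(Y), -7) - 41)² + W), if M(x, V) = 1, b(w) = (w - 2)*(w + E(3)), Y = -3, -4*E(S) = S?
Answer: 5*√793 ≈ 140.80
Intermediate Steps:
E(S) = -S/4
b(w) = (-2 + w)*(-¾ + w) (b(w) = (w - 2)*(w - ¼*3) = (-2 + w)*(w - ¾) = (-2 + w)*(-¾ + w))
W = 18225 (W = (-135)² = 18225)
√((M(b(Y), -7) - 41)² + W) = √((1 - 41)² + 18225) = √((-40)² + 18225) = √(1600 + 18225) = √19825 = 5*√793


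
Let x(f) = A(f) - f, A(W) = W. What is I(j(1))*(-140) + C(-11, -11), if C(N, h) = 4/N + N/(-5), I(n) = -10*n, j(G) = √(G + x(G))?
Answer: 77101/55 ≈ 1401.8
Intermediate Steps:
x(f) = 0 (x(f) = f - f = 0)
j(G) = √G (j(G) = √(G + 0) = √G)
C(N, h) = 4/N - N/5 (C(N, h) = 4/N + N*(-⅕) = 4/N - N/5)
I(j(1))*(-140) + C(-11, -11) = -10*√1*(-140) + (4/(-11) - ⅕*(-11)) = -10*1*(-140) + (4*(-1/11) + 11/5) = -10*(-140) + (-4/11 + 11/5) = 1400 + 101/55 = 77101/55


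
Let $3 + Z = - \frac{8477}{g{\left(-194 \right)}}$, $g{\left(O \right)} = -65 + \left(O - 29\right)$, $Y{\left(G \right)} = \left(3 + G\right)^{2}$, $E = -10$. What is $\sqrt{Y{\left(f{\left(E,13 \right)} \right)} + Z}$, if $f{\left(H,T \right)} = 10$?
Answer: $\frac{\sqrt{112570}}{24} \approx 13.98$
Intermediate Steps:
$g{\left(O \right)} = -94 + O$ ($g{\left(O \right)} = -65 + \left(O - 29\right) = -65 + \left(-29 + O\right) = -94 + O$)
$Z = \frac{7613}{288}$ ($Z = -3 - \frac{8477}{-94 - 194} = -3 - \frac{8477}{-288} = -3 - - \frac{8477}{288} = -3 + \frac{8477}{288} = \frac{7613}{288} \approx 26.434$)
$\sqrt{Y{\left(f{\left(E,13 \right)} \right)} + Z} = \sqrt{\left(3 + 10\right)^{2} + \frac{7613}{288}} = \sqrt{13^{2} + \frac{7613}{288}} = \sqrt{169 + \frac{7613}{288}} = \sqrt{\frac{56285}{288}} = \frac{\sqrt{112570}}{24}$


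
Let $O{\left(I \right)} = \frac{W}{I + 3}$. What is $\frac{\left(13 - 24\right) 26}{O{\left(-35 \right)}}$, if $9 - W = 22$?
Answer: $-704$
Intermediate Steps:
$W = -13$ ($W = 9 - 22 = -13$)
$O{\left(I \right)} = - \frac{13}{3 + I}$ ($O{\left(I \right)} = - \frac{13}{I + 3} = - \frac{13}{3 + I}$)
$\frac{\left(13 - 24\right) 26}{O{\left(-35 \right)}} = \frac{\left(13 - 24\right) 26}{\left(-13\right) \frac{1}{3 - 35}} = \frac{\left(-11\right) 26}{\left(-13\right) \frac{1}{-32}} = - \frac{286}{\left(-13\right) \left(- \frac{1}{32}\right)} = - \frac{286}{\frac{13}{32}} = \left(-286\right) \frac{32}{13} = -704$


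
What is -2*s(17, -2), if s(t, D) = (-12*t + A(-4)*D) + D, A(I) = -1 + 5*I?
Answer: 328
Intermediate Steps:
s(t, D) = -20*D - 12*t (s(t, D) = (-12*t + (-1 + 5*(-4))*D) + D = (-12*t + (-1 - 20)*D) + D = (-12*t - 21*D) + D = (-21*D - 12*t) + D = -20*D - 12*t)
-2*s(17, -2) = -2*(-20*(-2) - 12*17) = -2*(40 - 204) = -2*(-164) = 328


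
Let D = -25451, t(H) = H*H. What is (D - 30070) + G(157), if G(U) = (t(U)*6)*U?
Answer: 23163837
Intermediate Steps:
t(H) = H²
G(U) = 6*U³ (G(U) = (U²*6)*U = (6*U²)*U = 6*U³)
(D - 30070) + G(157) = (-25451 - 30070) + 6*157³ = -55521 + 6*3869893 = -55521 + 23219358 = 23163837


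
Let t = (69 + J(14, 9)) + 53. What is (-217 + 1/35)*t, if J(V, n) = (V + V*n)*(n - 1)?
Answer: -9431748/35 ≈ -2.6948e+5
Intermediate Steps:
J(V, n) = (-1 + n)*(V + V*n) (J(V, n) = (V + V*n)*(-1 + n) = (-1 + n)*(V + V*n))
t = 1242 (t = (69 + 14*(-1 + 9²)) + 53 = (69 + 14*(-1 + 81)) + 53 = (69 + 14*80) + 53 = (69 + 1120) + 53 = 1189 + 53 = 1242)
(-217 + 1/35)*t = (-217 + 1/35)*1242 = -7594/35*1242 = -9431748/35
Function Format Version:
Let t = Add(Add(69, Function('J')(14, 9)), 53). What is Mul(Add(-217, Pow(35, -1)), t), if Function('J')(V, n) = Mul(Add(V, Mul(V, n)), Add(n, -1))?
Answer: Rational(-9431748, 35) ≈ -2.6948e+5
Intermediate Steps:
Function('J')(V, n) = Mul(Add(-1, n), Add(V, Mul(V, n))) (Function('J')(V, n) = Mul(Add(V, Mul(V, n)), Add(-1, n)) = Mul(Add(-1, n), Add(V, Mul(V, n))))
t = 1242 (t = Add(Add(69, Mul(14, Add(-1, Pow(9, 2)))), 53) = Add(Add(69, Mul(14, Add(-1, 81))), 53) = Add(Add(69, Mul(14, 80)), 53) = Add(Add(69, 1120), 53) = Add(1189, 53) = 1242)
Mul(Add(-217, Pow(35, -1)), t) = Mul(Add(-217, Pow(35, -1)), 1242) = Mul(Add(-217, Rational(1, 35)), 1242) = Mul(Rational(-7594, 35), 1242) = Rational(-9431748, 35)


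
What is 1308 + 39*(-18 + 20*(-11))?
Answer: -7974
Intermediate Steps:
1308 + 39*(-18 + 20*(-11)) = 1308 + 39*(-18 - 220) = 1308 + 39*(-238) = 1308 - 9282 = -7974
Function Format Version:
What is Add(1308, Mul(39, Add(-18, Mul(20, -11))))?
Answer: -7974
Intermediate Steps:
Add(1308, Mul(39, Add(-18, Mul(20, -11)))) = Add(1308, Mul(39, Add(-18, -220))) = Add(1308, Mul(39, -238)) = Add(1308, -9282) = -7974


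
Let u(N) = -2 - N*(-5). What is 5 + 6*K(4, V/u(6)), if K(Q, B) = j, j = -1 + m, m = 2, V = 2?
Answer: 11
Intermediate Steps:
u(N) = -2 + 5*N (u(N) = -2 - (-5)*N = -2 + 5*N)
j = 1 (j = -1 + 2 = 1)
K(Q, B) = 1
5 + 6*K(4, V/u(6)) = 5 + 6*1 = 5 + 6 = 11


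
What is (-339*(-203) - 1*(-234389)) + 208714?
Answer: 511920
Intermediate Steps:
(-339*(-203) - 1*(-234389)) + 208714 = (68817 + 234389) + 208714 = 303206 + 208714 = 511920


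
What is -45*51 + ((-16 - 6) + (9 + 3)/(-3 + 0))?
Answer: -2321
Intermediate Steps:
-45*51 + ((-16 - 6) + (9 + 3)/(-3 + 0)) = -2295 + (-22 + 12/(-3)) = -2295 + (-22 + 12*(-1/3)) = -2295 + (-22 - 4) = -2295 - 26 = -2321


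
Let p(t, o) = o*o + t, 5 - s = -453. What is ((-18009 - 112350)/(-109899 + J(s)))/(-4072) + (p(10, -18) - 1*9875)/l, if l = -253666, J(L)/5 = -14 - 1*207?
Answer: 305681673551/8189938170272 ≈ 0.037324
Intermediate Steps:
s = 458 (s = 5 - 1*(-453) = 5 + 453 = 458)
J(L) = -1105 (J(L) = 5*(-14 - 1*207) = 5*(-14 - 207) = 5*(-221) = -1105)
p(t, o) = t + o² (p(t, o) = o² + t = t + o²)
((-18009 - 112350)/(-109899 + J(s)))/(-4072) + (p(10, -18) - 1*9875)/l = ((-18009 - 112350)/(-109899 - 1105))/(-4072) + ((10 + (-18)²) - 1*9875)/(-253666) = -130359/(-111004)*(-1/4072) + ((10 + 324) - 9875)*(-1/253666) = -130359*(-1/111004)*(-1/4072) + (334 - 9875)*(-1/253666) = (130359/111004)*(-1/4072) - 9541*(-1/253666) = -130359/452008288 + 1363/36238 = 305681673551/8189938170272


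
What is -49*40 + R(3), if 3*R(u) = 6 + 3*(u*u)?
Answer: -1949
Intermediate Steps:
R(u) = 2 + u**2 (R(u) = (6 + 3*(u*u))/3 = (6 + 3*u**2)/3 = 2 + u**2)
-49*40 + R(3) = -49*40 + (2 + 3**2) = -1960 + (2 + 9) = -1960 + 11 = -1949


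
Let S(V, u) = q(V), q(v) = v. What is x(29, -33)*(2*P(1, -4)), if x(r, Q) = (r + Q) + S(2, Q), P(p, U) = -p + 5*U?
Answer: 84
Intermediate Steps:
S(V, u) = V
x(r, Q) = 2 + Q + r (x(r, Q) = (r + Q) + 2 = (Q + r) + 2 = 2 + Q + r)
x(29, -33)*(2*P(1, -4)) = (2 - 33 + 29)*(2*(-1*1 + 5*(-4))) = -4*(-1 - 20) = -4*(-21) = -2*(-42) = 84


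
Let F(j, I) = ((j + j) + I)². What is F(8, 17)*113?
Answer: 123057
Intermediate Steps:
F(j, I) = (I + 2*j)² (F(j, I) = (2*j + I)² = (I + 2*j)²)
F(8, 17)*113 = (17 + 2*8)²*113 = (17 + 16)²*113 = 33²*113 = 1089*113 = 123057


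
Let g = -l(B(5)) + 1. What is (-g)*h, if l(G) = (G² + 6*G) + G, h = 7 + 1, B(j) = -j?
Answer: -88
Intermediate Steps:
h = 8
l(G) = G² + 7*G
g = 11 (g = -(-1*5)*(7 - 1*5) + 1 = -(-5)*(7 - 5) + 1 = -(-5)*2 + 1 = -1*(-10) + 1 = 10 + 1 = 11)
(-g)*h = -1*11*8 = -11*8 = -88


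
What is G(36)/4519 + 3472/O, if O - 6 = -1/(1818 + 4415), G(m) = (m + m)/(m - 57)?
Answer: 684568096280/1182979301 ≈ 578.68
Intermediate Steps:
G(m) = 2*m/(-57 + m) (G(m) = (2*m)/(-57 + m) = 2*m/(-57 + m))
O = 37397/6233 (O = 6 - 1/(1818 + 4415) = 6 - 1/6233 = 37397/6233 ≈ 5.9998)
G(36)/4519 + 3472/O = (2*36/(-57 + 36))/4519 + 3472/(37397/6233) = (2*36/(-21))*(1/4519) + 3472*(6233/37397) = (2*36*(-1/21))*(1/4519) + 21640976/37397 = -24/7*1/4519 + 21640976/37397 = -24/31633 + 21640976/37397 = 684568096280/1182979301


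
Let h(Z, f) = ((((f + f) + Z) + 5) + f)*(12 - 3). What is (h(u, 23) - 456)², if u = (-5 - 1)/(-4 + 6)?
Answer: 33489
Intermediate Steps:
u = -3 (u = -6/2 = -6*½ = -3)
h(Z, f) = 45 + 9*Z + 27*f (h(Z, f) = (((2*f + Z) + 5) + f)*9 = (((Z + 2*f) + 5) + f)*9 = ((5 + Z + 2*f) + f)*9 = (5 + Z + 3*f)*9 = 45 + 9*Z + 27*f)
(h(u, 23) - 456)² = ((45 + 9*(-3) + 27*23) - 456)² = ((45 - 27 + 621) - 456)² = (639 - 456)² = 183² = 33489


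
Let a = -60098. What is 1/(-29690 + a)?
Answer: -1/89788 ≈ -1.1137e-5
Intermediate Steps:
1/(-29690 + a) = 1/(-29690 - 60098) = 1/(-89788) = -1/89788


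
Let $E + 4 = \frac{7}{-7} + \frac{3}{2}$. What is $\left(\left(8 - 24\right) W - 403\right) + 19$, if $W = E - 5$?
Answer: $-248$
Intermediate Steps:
$E = - \frac{7}{2}$ ($E = -4 + \left(\frac{7}{-7} + \frac{3}{2}\right) = -4 + \left(7 \left(- \frac{1}{7}\right) + 3 \cdot \frac{1}{2}\right) = -4 + \left(-1 + \frac{3}{2}\right) = -4 + \frac{1}{2} = - \frac{7}{2} \approx -3.5$)
$W = - \frac{17}{2}$ ($W = - \frac{7}{2} - 5 = - \frac{17}{2} \approx -8.5$)
$\left(\left(8 - 24\right) W - 403\right) + 19 = \left(\left(8 - 24\right) \left(- \frac{17}{2}\right) - 403\right) + 19 = \left(\left(-16\right) \left(- \frac{17}{2}\right) - 403\right) + 19 = \left(136 - 403\right) + 19 = -267 + 19 = -248$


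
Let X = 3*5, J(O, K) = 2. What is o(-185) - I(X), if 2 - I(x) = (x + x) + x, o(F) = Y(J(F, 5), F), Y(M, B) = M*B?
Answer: -327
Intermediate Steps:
Y(M, B) = B*M
o(F) = 2*F (o(F) = F*2 = 2*F)
X = 15
I(x) = 2 - 3*x (I(x) = 2 - ((x + x) + x) = 2 - (2*x + x) = 2 - 3*x)
o(-185) - I(X) = 2*(-185) - (2 - 3*15) = -370 - (2 - 45) = -370 - 1*(-43) = -370 + 43 = -327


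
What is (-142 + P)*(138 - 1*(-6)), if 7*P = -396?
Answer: -200160/7 ≈ -28594.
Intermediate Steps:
P = -396/7 (P = (1/7)*(-396) = -396/7 ≈ -56.571)
(-142 + P)*(138 - 1*(-6)) = (-142 - 396/7)*(138 - 1*(-6)) = -1390*(138 + 6)/7 = -1390/7*144 = -200160/7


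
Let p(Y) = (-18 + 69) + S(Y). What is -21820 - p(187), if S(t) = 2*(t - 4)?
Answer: -22237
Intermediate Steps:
S(t) = -8 + 2*t (S(t) = 2*(-4 + t) = -8 + 2*t)
p(Y) = 43 + 2*Y (p(Y) = (-18 + 69) + (-8 + 2*Y) = 51 + (-8 + 2*Y) = 43 + 2*Y)
-21820 - p(187) = -21820 - (43 + 2*187) = -21820 - (43 + 374) = -21820 - 1*417 = -21820 - 417 = -22237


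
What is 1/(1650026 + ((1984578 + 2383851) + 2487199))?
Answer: 1/8505654 ≈ 1.1757e-7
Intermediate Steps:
1/(1650026 + ((1984578 + 2383851) + 2487199)) = 1/(1650026 + (4368429 + 2487199)) = 1/(1650026 + 6855628) = 1/8505654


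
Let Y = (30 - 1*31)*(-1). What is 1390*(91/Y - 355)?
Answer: -366960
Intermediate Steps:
Y = 1 (Y = (30 - 31)*(-1) = -1*(-1) = 1)
1390*(91/Y - 355) = 1390*(91/1 - 355) = 1390*(91*1 - 355) = 1390*(91 - 355) = 1390*(-264) = -366960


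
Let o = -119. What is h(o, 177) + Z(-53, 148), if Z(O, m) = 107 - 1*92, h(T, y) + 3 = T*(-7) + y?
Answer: 1022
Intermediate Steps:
h(T, y) = -3 + y - 7*T (h(T, y) = -3 + (T*(-7) + y) = -3 + (-7*T + y) = -3 + (y - 7*T) = -3 + y - 7*T)
Z(O, m) = 15 (Z(O, m) = 107 - 92 = 15)
h(o, 177) + Z(-53, 148) = (-3 + 177 - 7*(-119)) + 15 = (-3 + 177 + 833) + 15 = 1007 + 15 = 1022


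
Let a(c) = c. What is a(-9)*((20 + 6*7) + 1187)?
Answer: -11241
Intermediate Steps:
a(-9)*((20 + 6*7) + 1187) = -9*((20 + 6*7) + 1187) = -9*((20 + 42) + 1187) = -9*(62 + 1187) = -9*1249 = -11241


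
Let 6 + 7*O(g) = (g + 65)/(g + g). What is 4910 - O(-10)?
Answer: 19645/4 ≈ 4911.3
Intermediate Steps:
O(g) = -6/7 + (65 + g)/(14*g) (O(g) = -6/7 + ((g + 65)/(g + g))/7 = -6/7 + ((65 + g)/((2*g)))/7 = -6/7 + ((65 + g)*(1/(2*g)))/7 = -6/7 + ((65 + g)/(2*g))/7 = -6/7 + (65 + g)/(14*g))
4910 - O(-10) = 4910 - (65 - 11*(-10))/(14*(-10)) = 4910 - (-1)*(65 + 110)/(14*10) = 4910 - (-1)*175/(14*10) = 4910 - 1*(-5/4) = 4910 + 5/4 = 19645/4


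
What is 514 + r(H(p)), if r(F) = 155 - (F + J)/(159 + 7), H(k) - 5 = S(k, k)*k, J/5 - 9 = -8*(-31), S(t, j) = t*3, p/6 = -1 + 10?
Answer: 50508/83 ≈ 608.53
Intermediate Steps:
p = 54 (p = 6*(-1 + 10) = 6*9 = 54)
S(t, j) = 3*t
J = 1285 (J = 45 + 5*(-8*(-31)) = 45 + 5*248 = 45 + 1240 = 1285)
H(k) = 5 + 3*k**2 (H(k) = 5 + (3*k)*k = 5 + 3*k**2)
r(F) = 24445/166 - F/166 (r(F) = 155 - (F + 1285)/(159 + 7) = 155 - (1285 + F)/166 = 155 - (1285/166 + F/166) = 155 + (-1285/166 - F/166) = 24445/166 - F/166)
514 + r(H(p)) = 514 + (24445/166 - (5 + 3*54**2)/166) = 514 + (24445/166 - (5 + 3*2916)/166) = 514 + (24445/166 - (5 + 8748)/166) = 514 + (24445/166 - 1/166*8753) = 514 + (24445/166 - 8753/166) = 514 + 7846/83 = 50508/83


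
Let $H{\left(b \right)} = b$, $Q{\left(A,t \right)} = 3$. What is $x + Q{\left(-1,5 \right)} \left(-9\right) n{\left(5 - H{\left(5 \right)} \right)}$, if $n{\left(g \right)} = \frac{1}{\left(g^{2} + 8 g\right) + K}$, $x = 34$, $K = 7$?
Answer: $\frac{211}{7} \approx 30.143$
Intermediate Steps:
$n{\left(g \right)} = \frac{1}{7 + g^{2} + 8 g}$ ($n{\left(g \right)} = \frac{1}{\left(g^{2} + 8 g\right) + 7} = \frac{1}{7 + g^{2} + 8 g}$)
$x + Q{\left(-1,5 \right)} \left(-9\right) n{\left(5 - H{\left(5 \right)} \right)} = 34 + \frac{3 \left(-9\right)}{7 + \left(5 - 5\right)^{2} + 8 \left(5 - 5\right)} = 34 - \frac{27}{7 + \left(5 - 5\right)^{2} + 8 \left(5 - 5\right)} = 34 - \frac{27}{7 + 0^{2} + 8 \cdot 0} = 34 - \frac{27}{7 + 0 + 0} = 34 - \frac{27}{7} = \frac{211}{7}$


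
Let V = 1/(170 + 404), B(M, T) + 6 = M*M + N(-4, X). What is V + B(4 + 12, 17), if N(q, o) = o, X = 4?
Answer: 145797/574 ≈ 254.00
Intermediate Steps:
B(M, T) = -2 + M**2 (B(M, T) = -6 + (M*M + 4) = -6 + (M**2 + 4) = -6 + (4 + M**2) = -2 + M**2)
V = 1/574 ≈ 0.0017422
V + B(4 + 12, 17) = 1/574 + (-2 + (4 + 12)**2) = 1/574 + (-2 + 16**2) = 1/574 + (-2 + 256) = 1/574 + 254 = 145797/574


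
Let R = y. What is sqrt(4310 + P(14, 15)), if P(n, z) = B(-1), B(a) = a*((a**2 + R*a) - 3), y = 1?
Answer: sqrt(4313) ≈ 65.673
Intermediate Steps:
R = 1
B(a) = a*(-3 + a + a**2) (B(a) = a*((a**2 + 1*a) - 3) = a*((a**2 + a) - 3) = a*((a + a**2) - 3) = a*(-3 + a + a**2))
P(n, z) = 3 (P(n, z) = -(-3 - 1 + (-1)**2) = -(-3 - 1 + 1) = -1*(-3) = 3)
sqrt(4310 + P(14, 15)) = sqrt(4310 + 3) = sqrt(4313)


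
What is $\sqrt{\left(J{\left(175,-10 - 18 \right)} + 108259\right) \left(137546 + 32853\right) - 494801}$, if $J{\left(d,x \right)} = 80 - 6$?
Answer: $19 \sqrt{51133906} \approx 1.3587 \cdot 10^{5}$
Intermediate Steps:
$J{\left(d,x \right)} = 74$
$\sqrt{\left(J{\left(175,-10 - 18 \right)} + 108259\right) \left(137546 + 32853\right) - 494801} = \sqrt{\left(74 + 108259\right) \left(137546 + 32853\right) - 494801} = \sqrt{108333 \cdot 170399 - 494801} = \sqrt{18459834867 - 494801} = \sqrt{18459340066} = 19 \sqrt{51133906}$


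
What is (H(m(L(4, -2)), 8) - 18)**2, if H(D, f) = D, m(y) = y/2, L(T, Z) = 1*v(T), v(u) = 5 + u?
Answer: 729/4 ≈ 182.25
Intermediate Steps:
L(T, Z) = 5 + T (L(T, Z) = 1*(5 + T) = 5 + T)
m(y) = y/2 (m(y) = y*(1/2) = y/2)
(H(m(L(4, -2)), 8) - 18)**2 = ((5 + 4)/2 - 18)**2 = ((1/2)*9 - 18)**2 = (9/2 - 18)**2 = (-27/2)**2 = 729/4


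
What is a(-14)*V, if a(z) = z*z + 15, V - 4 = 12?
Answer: 3376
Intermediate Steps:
V = 16 (V = 4 + 12 = 16)
a(z) = 15 + z² (a(z) = z² + 15 = 15 + z²)
a(-14)*V = (15 + (-14)²)*16 = (15 + 196)*16 = 211*16 = 3376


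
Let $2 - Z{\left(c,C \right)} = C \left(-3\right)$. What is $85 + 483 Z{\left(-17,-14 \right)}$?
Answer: $-19235$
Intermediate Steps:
$Z{\left(c,C \right)} = 2 + 3 C$ ($Z{\left(c,C \right)} = 2 - C \left(-3\right) = 2 - - 3 C = 2 + 3 C$)
$85 + 483 Z{\left(-17,-14 \right)} = 85 + 483 \left(2 + 3 \left(-14\right)\right) = 85 + 483 \left(2 - 42\right) = 85 + 483 \left(-40\right) = 85 - 19320 = -19235$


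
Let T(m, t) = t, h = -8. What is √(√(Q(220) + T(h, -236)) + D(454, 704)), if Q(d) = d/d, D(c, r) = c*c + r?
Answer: √(206820 + I*√235) ≈ 454.77 + 0.017*I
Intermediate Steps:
D(c, r) = r + c² (D(c, r) = c² + r = r + c²)
Q(d) = 1
√(√(Q(220) + T(h, -236)) + D(454, 704)) = √(√(1 - 236) + (704 + 454²)) = √(√(-235) + (704 + 206116)) = √(I*√235 + 206820) = √(206820 + I*√235)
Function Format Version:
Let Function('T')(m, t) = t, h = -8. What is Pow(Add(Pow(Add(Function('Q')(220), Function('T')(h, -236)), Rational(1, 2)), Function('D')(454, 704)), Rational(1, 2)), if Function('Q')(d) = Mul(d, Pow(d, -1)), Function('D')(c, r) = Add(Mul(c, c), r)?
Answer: Pow(Add(206820, Mul(I, Pow(235, Rational(1, 2)))), Rational(1, 2)) ≈ Add(454.77, Mul(0.017, I))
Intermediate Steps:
Function('D')(c, r) = Add(r, Pow(c, 2)) (Function('D')(c, r) = Add(Pow(c, 2), r) = Add(r, Pow(c, 2)))
Function('Q')(d) = 1
Pow(Add(Pow(Add(Function('Q')(220), Function('T')(h, -236)), Rational(1, 2)), Function('D')(454, 704)), Rational(1, 2)) = Pow(Add(Pow(Add(1, -236), Rational(1, 2)), Add(704, Pow(454, 2))), Rational(1, 2)) = Pow(Add(Pow(-235, Rational(1, 2)), Add(704, 206116)), Rational(1, 2)) = Pow(Add(Mul(I, Pow(235, Rational(1, 2))), 206820), Rational(1, 2)) = Pow(Add(206820, Mul(I, Pow(235, Rational(1, 2)))), Rational(1, 2))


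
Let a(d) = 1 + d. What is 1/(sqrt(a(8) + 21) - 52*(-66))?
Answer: 572/1963099 - sqrt(30)/11778594 ≈ 0.00029091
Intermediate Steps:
1/(sqrt(a(8) + 21) - 52*(-66)) = 1/(sqrt((1 + 8) + 21) - 52*(-66)) = 1/(sqrt(9 + 21) + 3432) = 1/(sqrt(30) + 3432) = 1/(3432 + sqrt(30))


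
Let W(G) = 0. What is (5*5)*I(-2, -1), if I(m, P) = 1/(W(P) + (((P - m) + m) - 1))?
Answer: -25/2 ≈ -12.500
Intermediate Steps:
I(m, P) = 1/(-1 + P) (I(m, P) = 1/(0 + (((P - m) + m) - 1)) = 1/(0 + (P - 1)) = 1/(0 + (-1 + P)) = 1/(-1 + P))
(5*5)*I(-2, -1) = (5*5)/(-1 - 1) = 25/(-2) = 25*(-½) = -25/2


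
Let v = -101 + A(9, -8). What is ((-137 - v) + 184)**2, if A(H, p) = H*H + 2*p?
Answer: 6889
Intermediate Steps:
A(H, p) = H**2 + 2*p
v = -36 (v = -101 + (9**2 + 2*(-8)) = -101 + (81 - 16) = -101 + 65 = -36)
((-137 - v) + 184)**2 = ((-137 - 1*(-36)) + 184)**2 = ((-137 + 36) + 184)**2 = (-101 + 184)**2 = 83**2 = 6889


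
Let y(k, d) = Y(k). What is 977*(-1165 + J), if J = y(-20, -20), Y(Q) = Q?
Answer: -1157745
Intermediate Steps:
y(k, d) = k
J = -20
977*(-1165 + J) = 977*(-1165 - 20) = 977*(-1185) = -1157745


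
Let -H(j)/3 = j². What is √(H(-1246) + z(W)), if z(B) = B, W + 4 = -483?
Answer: I*√4658035 ≈ 2158.3*I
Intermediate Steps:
H(j) = -3*j²
W = -487 (W = -4 - 483 = -487)
√(H(-1246) + z(W)) = √(-3*(-1246)² - 487) = √(-3*1552516 - 487) = √(-4657548 - 487) = √(-4658035) = I*√4658035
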